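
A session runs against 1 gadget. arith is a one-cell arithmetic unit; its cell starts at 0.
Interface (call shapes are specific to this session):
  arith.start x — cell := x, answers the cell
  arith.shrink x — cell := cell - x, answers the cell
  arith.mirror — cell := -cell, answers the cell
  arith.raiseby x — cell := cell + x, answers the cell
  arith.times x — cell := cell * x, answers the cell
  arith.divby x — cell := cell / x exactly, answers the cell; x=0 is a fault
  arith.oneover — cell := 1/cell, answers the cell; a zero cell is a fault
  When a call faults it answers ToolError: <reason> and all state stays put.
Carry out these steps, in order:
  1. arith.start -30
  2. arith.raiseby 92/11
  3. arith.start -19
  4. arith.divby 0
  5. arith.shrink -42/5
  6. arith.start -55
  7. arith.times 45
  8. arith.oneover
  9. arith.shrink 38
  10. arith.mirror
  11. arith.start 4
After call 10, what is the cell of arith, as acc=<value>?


·→ start(x→-30)
·← -30
·→ raiseby(x→92/11)
·← -238/11
·→ start(x→-19)
·← -19
·→ divby(x→0)
·← ToolError: division by zero
·→ shrink(x→-42/5)
·← -53/5
·→ start(x→-55)
·← -55
·→ times(x→45)
·← -2475
·→ oneover()
·← -1/2475
·→ shrink(x→38)
·← -94051/2475
·→ mirror()
·← 94051/2475
·→ start(x→4)
·← 4

Answer: acc=94051/2475


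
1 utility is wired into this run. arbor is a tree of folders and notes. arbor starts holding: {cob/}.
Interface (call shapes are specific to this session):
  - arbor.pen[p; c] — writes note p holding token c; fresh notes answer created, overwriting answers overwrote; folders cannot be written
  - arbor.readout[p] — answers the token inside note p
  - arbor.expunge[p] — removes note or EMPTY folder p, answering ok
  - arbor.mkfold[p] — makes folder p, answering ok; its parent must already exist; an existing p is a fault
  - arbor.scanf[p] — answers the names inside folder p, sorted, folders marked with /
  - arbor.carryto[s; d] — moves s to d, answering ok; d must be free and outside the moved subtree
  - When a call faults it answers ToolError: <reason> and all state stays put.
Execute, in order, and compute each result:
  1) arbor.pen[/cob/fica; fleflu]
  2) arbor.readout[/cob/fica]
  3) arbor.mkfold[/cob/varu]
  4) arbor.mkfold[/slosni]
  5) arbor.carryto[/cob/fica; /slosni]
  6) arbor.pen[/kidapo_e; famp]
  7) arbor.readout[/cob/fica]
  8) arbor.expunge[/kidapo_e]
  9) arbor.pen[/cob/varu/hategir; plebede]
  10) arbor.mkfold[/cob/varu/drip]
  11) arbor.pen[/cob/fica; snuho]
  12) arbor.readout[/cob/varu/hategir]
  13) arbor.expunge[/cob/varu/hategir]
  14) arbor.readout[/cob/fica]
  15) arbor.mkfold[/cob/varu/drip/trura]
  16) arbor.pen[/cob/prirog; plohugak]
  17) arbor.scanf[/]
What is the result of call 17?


Act: pen[p='/cob/fica'; c='fleflu']
Obs: created
Act: readout[p='/cob/fica']
Obs: fleflu
Act: mkfold[p='/cob/varu']
Obs: ok
Act: mkfold[p='/slosni']
Obs: ok
Act: carryto[s='/cob/fica'; d='/slosni']
Obs: ToolError: exists
Act: pen[p='/kidapo_e'; c='famp']
Obs: created
Act: readout[p='/cob/fica']
Obs: fleflu
Act: expunge[p='/kidapo_e']
Obs: ok
Act: pen[p='/cob/varu/hategir'; c='plebede']
Obs: created
Act: mkfold[p='/cob/varu/drip']
Obs: ok
Act: pen[p='/cob/fica'; c='snuho']
Obs: overwrote
Act: readout[p='/cob/varu/hategir']
Obs: plebede
Act: expunge[p='/cob/varu/hategir']
Obs: ok
Act: readout[p='/cob/fica']
Obs: snuho
Act: mkfold[p='/cob/varu/drip/trura']
Obs: ok
Act: pen[p='/cob/prirog'; c='plohugak']
Obs: created
Act: scanf[p='/']
Obs: [cob/, slosni/]

Answer: [cob/, slosni/]


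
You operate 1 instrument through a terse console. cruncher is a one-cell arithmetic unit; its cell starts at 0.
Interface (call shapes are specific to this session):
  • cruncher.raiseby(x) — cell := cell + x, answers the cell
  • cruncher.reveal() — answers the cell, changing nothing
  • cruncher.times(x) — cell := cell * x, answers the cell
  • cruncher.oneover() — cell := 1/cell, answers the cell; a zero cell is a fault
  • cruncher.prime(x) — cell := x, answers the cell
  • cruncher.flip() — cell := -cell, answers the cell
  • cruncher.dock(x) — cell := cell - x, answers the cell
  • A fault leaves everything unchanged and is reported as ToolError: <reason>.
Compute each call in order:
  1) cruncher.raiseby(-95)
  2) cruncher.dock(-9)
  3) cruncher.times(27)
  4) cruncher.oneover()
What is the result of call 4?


Answer: -1/2322

Derivation:
Using raiseby passing x: -95, which returns -95.
I call dock passing x: -9, giving -86.
I use times passing x: 27, which returns -2322.
Invoking oneover, and see -1/2322.


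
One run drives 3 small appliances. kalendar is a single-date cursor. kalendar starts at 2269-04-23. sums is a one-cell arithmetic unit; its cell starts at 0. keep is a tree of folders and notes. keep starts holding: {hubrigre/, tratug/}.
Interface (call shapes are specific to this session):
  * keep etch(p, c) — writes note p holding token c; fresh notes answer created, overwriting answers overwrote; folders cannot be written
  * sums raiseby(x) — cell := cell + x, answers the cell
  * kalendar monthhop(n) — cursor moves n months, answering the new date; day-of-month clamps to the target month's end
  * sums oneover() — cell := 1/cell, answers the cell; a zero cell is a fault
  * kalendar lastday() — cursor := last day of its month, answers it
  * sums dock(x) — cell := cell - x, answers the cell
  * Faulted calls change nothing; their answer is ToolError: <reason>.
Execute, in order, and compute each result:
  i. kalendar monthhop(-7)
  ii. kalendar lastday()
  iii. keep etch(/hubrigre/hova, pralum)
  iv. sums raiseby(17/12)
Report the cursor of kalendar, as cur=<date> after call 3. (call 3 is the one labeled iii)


Answer: cur=2268-09-30

Derivation:
# kalendar monthhop(-7) == 2268-09-23
# kalendar lastday() == 2268-09-30
# keep etch(/hubrigre/hova, pralum) == created
# sums raiseby(17/12) == 17/12


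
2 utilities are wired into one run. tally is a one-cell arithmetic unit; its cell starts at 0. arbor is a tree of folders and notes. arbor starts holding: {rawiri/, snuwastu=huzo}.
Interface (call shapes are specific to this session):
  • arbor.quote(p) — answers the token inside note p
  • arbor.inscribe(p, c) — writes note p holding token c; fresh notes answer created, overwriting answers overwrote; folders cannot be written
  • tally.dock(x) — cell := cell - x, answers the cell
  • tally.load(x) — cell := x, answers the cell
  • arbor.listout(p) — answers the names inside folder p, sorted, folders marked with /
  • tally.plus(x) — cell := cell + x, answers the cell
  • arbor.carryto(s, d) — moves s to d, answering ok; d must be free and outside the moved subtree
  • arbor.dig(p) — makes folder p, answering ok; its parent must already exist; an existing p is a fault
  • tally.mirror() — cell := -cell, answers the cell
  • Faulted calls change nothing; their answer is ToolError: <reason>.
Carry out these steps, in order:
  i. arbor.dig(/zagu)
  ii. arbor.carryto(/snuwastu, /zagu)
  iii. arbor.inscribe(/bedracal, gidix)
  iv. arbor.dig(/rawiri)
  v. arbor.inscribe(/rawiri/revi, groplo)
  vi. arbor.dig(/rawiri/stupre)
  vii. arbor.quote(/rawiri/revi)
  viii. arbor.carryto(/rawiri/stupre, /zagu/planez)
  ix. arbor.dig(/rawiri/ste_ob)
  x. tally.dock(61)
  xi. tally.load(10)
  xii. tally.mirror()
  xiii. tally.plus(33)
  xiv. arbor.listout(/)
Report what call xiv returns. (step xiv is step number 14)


# 1. dig(p=/zagu) -> ok
# 2. carryto(s=/snuwastu, d=/zagu) -> ToolError: exists
# 3. inscribe(p=/bedracal, c=gidix) -> created
# 4. dig(p=/rawiri) -> ToolError: exists
# 5. inscribe(p=/rawiri/revi, c=groplo) -> created
# 6. dig(p=/rawiri/stupre) -> ok
# 7. quote(p=/rawiri/revi) -> groplo
# 8. carryto(s=/rawiri/stupre, d=/zagu/planez) -> ok
# 9. dig(p=/rawiri/ste_ob) -> ok
# 10. dock(x=61) -> -61
# 11. load(x=10) -> 10
# 12. mirror() -> -10
# 13. plus(x=33) -> 23
# 14. listout(p=/) -> [bedracal, rawiri/, snuwastu, zagu/]

Answer: [bedracal, rawiri/, snuwastu, zagu/]


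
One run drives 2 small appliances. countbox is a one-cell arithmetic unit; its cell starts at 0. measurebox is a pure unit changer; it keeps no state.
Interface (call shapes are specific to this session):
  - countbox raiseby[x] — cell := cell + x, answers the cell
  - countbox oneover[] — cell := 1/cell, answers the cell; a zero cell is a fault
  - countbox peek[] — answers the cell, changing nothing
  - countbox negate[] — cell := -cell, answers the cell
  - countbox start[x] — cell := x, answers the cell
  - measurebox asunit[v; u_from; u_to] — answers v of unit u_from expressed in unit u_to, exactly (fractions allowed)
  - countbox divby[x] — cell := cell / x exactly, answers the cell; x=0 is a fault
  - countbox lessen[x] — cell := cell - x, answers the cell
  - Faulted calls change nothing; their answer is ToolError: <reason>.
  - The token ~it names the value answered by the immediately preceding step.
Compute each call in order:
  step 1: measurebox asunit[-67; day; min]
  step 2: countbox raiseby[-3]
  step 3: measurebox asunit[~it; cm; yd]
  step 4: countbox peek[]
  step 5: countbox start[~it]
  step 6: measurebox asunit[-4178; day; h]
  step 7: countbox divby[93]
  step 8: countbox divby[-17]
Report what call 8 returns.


Answer: 1/527

Derivation:
Do: measurebox asunit[v: -67; u_from: day; u_to: min]
See: -96480
Do: countbox raiseby[x: -3]
See: -3
Do: measurebox asunit[v: ~it; u_from: cm; u_to: yd]
See: -25/762
Do: countbox peek[]
See: -3
Do: countbox start[x: ~it]
See: -3
Do: measurebox asunit[v: -4178; u_from: day; u_to: h]
See: -100272
Do: countbox divby[x: 93]
See: -1/31
Do: countbox divby[x: -17]
See: 1/527


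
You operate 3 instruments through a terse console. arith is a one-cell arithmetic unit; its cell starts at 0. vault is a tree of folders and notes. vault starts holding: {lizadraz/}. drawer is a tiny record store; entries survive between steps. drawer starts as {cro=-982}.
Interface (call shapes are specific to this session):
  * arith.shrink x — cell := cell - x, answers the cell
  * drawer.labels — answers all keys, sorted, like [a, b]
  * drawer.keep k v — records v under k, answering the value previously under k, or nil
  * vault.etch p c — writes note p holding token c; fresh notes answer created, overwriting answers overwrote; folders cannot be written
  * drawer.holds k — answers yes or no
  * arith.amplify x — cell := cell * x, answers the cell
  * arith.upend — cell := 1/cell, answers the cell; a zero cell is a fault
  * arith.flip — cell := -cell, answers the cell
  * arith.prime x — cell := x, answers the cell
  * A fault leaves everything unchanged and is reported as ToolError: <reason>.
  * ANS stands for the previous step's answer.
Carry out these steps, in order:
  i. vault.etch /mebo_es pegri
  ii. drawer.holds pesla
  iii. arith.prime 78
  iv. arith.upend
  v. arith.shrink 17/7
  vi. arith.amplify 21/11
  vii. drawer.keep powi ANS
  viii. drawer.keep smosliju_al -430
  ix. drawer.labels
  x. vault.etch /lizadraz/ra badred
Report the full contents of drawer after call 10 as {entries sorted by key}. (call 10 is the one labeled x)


CALL vault.etch[p→/mebo_es; c→pegri]
RET  created
CALL drawer.holds[k→pesla]
RET  no
CALL arith.prime[x→78]
RET  78
CALL arith.upend[]
RET  1/78
CALL arith.shrink[x→17/7]
RET  -1319/546
CALL arith.amplify[x→21/11]
RET  -1319/286
CALL drawer.keep[k→powi; v→ANS]
RET  nil
CALL drawer.keep[k→smosliju_al; v→-430]
RET  nil
CALL drawer.labels[]
RET  [cro, powi, smosliju_al]
CALL vault.etch[p→/lizadraz/ra; c→badred]
RET  created

Answer: {cro=-982, powi=-1319/286, smosliju_al=-430}


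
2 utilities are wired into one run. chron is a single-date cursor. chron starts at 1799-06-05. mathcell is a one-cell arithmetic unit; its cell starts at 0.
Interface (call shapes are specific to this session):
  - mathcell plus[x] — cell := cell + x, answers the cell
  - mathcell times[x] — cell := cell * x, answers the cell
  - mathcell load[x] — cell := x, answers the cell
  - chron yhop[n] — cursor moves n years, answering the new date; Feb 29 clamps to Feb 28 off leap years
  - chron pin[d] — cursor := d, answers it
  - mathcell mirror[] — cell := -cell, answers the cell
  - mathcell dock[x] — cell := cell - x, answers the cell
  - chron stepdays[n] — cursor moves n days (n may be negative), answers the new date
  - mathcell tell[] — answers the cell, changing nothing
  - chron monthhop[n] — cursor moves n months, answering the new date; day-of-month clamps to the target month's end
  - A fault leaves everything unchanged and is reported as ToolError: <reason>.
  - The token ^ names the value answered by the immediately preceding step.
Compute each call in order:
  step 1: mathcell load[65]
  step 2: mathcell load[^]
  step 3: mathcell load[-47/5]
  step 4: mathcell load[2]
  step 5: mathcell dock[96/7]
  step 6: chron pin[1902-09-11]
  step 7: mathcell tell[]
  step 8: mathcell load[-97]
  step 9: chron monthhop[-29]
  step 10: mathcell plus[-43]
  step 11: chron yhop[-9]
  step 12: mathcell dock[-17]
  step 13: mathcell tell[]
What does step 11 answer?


% 1. mathcell load(65) -> 65
% 2. mathcell load(^) -> 65
% 3. mathcell load(-47/5) -> -47/5
% 4. mathcell load(2) -> 2
% 5. mathcell dock(96/7) -> -82/7
% 6. chron pin(1902-09-11) -> 1902-09-11
% 7. mathcell tell() -> -82/7
% 8. mathcell load(-97) -> -97
% 9. chron monthhop(-29) -> 1900-04-11
% 10. mathcell plus(-43) -> -140
% 11. chron yhop(-9) -> 1891-04-11
% 12. mathcell dock(-17) -> -123
% 13. mathcell tell() -> -123

Answer: 1891-04-11


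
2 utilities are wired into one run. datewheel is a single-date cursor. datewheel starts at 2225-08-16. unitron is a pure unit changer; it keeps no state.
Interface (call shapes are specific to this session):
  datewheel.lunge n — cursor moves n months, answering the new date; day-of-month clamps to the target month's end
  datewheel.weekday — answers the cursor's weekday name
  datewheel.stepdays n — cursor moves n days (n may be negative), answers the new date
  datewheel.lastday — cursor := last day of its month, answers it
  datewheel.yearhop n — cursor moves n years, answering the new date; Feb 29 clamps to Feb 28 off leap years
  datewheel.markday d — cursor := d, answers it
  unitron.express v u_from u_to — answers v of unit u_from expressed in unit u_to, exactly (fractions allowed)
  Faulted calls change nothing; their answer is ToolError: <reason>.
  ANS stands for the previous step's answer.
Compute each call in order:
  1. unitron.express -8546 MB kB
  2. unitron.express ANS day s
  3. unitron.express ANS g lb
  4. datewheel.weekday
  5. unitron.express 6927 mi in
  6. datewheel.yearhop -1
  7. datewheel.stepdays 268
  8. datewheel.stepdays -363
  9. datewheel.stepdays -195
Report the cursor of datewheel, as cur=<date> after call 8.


Answer: cur=2224-05-13

Derivation:
CALL express[v=-8546; u_from=MB; u_to=kB]
RET  -8546000
CALL express[v=ANS; u_from=day; u_to=s]
RET  -738374400000
CALL express[v=ANS; u_from=g; u_to=lb]
RET  -73837440000000000/45359237
CALL weekday[]
RET  Tuesday
CALL express[v=6927; u_from=mi; u_to=in]
RET  438894720
CALL yearhop[n=-1]
RET  2224-08-16
CALL stepdays[n=268]
RET  2225-05-11
CALL stepdays[n=-363]
RET  2224-05-13
CALL stepdays[n=-195]
RET  2223-10-31


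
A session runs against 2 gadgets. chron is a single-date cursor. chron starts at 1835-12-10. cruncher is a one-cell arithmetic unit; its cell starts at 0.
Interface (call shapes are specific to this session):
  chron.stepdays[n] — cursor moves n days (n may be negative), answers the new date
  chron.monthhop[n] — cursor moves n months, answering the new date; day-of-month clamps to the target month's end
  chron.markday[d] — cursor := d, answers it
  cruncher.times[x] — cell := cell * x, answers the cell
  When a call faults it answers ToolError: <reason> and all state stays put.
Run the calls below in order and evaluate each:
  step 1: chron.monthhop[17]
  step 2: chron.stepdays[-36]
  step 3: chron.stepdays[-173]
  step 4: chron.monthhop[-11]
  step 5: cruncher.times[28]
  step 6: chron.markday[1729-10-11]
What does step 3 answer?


[in] chron.monthhop n=17
= 1837-05-10
[in] chron.stepdays n=-36
= 1837-04-04
[in] chron.stepdays n=-173
= 1836-10-13
[in] chron.monthhop n=-11
= 1835-11-13
[in] cruncher.times x=28
= 0
[in] chron.markday d=1729-10-11
= 1729-10-11

Answer: 1836-10-13


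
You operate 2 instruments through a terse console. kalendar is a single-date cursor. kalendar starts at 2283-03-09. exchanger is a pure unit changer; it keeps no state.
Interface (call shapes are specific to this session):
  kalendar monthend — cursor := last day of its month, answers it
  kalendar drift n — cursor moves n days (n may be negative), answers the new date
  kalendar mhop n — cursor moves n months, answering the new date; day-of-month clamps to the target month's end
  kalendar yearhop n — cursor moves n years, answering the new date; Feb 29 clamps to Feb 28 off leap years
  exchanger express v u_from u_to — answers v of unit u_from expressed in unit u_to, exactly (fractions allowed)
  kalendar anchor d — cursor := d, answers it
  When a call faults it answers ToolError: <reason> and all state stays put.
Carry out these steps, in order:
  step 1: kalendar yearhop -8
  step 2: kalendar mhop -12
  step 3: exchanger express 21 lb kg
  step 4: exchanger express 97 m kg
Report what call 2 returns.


Act: kalendar yearhop[n: -8]
Obs: 2275-03-09
Act: kalendar mhop[n: -12]
Obs: 2274-03-09
Act: exchanger express[v: 21; u_from: lb; u_to: kg]
Obs: 952543977/100000000
Act: exchanger express[v: 97; u_from: m; u_to: kg]
Obs: ToolError: incompatible units

Answer: 2274-03-09


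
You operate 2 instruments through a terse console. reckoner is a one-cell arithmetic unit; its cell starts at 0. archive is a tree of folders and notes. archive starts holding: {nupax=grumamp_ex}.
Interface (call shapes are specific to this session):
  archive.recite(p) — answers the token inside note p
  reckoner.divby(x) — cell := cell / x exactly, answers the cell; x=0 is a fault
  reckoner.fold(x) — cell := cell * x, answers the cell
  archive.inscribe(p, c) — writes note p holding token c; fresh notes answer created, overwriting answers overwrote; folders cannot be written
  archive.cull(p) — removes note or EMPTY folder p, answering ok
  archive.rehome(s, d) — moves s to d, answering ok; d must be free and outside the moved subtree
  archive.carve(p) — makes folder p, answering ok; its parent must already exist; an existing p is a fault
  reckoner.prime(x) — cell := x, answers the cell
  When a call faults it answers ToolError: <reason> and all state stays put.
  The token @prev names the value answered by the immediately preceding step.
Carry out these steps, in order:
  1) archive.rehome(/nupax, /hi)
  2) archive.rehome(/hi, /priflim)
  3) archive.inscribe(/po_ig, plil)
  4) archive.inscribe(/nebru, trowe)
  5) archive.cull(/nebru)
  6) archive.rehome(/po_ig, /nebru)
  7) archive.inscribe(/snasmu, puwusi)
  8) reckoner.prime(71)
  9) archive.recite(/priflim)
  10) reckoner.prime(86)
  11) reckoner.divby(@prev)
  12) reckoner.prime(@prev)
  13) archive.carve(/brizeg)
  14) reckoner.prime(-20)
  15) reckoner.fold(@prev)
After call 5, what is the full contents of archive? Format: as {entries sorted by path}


Answer: {po_ig=plil, priflim=grumamp_ex}

Derivation:
# rehome(s: /nupax, d: /hi) => ok
# rehome(s: /hi, d: /priflim) => ok
# inscribe(p: /po_ig, c: plil) => created
# inscribe(p: /nebru, c: trowe) => created
# cull(p: /nebru) => ok
# rehome(s: /po_ig, d: /nebru) => ok
# inscribe(p: /snasmu, c: puwusi) => created
# prime(x: 71) => 71
# recite(p: /priflim) => grumamp_ex
# prime(x: 86) => 86
# divby(x: @prev) => 1
# prime(x: @prev) => 1
# carve(p: /brizeg) => ok
# prime(x: -20) => -20
# fold(x: @prev) => 400


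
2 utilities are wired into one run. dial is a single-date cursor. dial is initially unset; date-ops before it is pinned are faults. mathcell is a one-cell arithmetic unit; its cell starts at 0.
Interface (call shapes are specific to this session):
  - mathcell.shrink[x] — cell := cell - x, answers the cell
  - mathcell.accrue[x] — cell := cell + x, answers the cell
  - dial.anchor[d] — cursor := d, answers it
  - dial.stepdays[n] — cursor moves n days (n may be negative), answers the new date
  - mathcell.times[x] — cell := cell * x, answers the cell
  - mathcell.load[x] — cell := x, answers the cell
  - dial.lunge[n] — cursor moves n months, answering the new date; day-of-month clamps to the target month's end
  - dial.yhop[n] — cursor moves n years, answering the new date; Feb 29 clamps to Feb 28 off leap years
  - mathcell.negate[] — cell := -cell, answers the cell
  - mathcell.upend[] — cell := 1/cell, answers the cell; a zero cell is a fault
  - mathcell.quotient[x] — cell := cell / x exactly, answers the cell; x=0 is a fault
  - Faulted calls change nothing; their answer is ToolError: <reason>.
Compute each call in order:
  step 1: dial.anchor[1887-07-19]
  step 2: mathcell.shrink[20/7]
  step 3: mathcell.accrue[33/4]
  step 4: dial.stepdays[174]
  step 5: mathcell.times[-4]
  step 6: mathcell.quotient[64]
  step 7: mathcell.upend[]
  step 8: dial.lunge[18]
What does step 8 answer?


>>> dial.anchor d='1887-07-19'
  1887-07-19
>>> mathcell.shrink x='20/7'
  -20/7
>>> mathcell.accrue x='33/4'
  151/28
>>> dial.stepdays n='174'
  1888-01-09
>>> mathcell.times x='-4'
  -151/7
>>> mathcell.quotient x='64'
  -151/448
>>> mathcell.upend
  -448/151
>>> dial.lunge n='18'
  1889-07-09

Answer: 1889-07-09


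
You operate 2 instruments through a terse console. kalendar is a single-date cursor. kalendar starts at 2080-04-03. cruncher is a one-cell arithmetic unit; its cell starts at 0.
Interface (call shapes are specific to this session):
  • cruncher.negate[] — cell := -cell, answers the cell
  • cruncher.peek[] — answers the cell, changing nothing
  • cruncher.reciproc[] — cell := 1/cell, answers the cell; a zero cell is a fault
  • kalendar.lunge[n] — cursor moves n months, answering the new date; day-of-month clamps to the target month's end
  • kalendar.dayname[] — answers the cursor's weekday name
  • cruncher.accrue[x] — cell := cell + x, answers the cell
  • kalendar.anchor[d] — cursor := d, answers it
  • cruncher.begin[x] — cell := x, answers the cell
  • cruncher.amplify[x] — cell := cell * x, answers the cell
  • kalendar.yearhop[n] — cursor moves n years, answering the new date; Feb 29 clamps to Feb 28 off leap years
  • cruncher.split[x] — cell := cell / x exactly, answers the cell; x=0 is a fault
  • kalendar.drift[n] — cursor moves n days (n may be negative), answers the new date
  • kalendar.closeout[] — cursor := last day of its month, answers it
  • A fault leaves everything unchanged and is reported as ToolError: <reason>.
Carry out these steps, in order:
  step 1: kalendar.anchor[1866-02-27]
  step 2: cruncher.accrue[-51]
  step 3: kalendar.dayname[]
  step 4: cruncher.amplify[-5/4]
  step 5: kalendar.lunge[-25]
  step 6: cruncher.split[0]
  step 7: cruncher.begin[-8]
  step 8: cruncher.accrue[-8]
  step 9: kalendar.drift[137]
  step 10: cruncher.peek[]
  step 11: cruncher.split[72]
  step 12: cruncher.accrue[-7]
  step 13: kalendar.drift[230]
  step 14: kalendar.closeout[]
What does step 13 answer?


Answer: 1865-01-28

Derivation:
;; kalendar.anchor(d: 1866-02-27) == 1866-02-27
;; cruncher.accrue(x: -51) == -51
;; kalendar.dayname() == Tuesday
;; cruncher.amplify(x: -5/4) == 255/4
;; kalendar.lunge(n: -25) == 1864-01-27
;; cruncher.split(x: 0) == ToolError: division by zero
;; cruncher.begin(x: -8) == -8
;; cruncher.accrue(x: -8) == -16
;; kalendar.drift(n: 137) == 1864-06-12
;; cruncher.peek() == -16
;; cruncher.split(x: 72) == -2/9
;; cruncher.accrue(x: -7) == -65/9
;; kalendar.drift(n: 230) == 1865-01-28
;; kalendar.closeout() == 1865-01-31


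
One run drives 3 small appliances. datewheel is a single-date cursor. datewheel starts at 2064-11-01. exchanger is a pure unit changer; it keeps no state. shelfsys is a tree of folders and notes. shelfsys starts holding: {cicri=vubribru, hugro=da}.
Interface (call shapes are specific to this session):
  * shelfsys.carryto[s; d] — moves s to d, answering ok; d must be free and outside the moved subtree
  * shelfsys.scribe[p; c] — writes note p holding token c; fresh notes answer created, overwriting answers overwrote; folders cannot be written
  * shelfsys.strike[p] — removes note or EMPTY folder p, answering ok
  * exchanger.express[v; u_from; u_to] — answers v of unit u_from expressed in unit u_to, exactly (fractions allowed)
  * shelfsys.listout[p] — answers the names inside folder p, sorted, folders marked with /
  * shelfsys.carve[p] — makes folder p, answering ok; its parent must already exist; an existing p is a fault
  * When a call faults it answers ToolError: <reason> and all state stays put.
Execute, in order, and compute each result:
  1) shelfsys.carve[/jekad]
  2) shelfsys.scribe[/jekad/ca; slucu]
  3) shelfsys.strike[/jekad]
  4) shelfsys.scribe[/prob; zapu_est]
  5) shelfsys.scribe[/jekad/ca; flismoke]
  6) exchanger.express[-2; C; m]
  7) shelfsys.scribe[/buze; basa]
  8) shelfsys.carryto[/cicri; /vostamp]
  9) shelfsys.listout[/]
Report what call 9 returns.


Step: shelfsys.carve[p=/jekad]
Result: ok
Step: shelfsys.scribe[p=/jekad/ca; c=slucu]
Result: created
Step: shelfsys.strike[p=/jekad]
Result: ToolError: not empty
Step: shelfsys.scribe[p=/prob; c=zapu_est]
Result: created
Step: shelfsys.scribe[p=/jekad/ca; c=flismoke]
Result: overwrote
Step: exchanger.express[v=-2; u_from=C; u_to=m]
Result: ToolError: incompatible units
Step: shelfsys.scribe[p=/buze; c=basa]
Result: created
Step: shelfsys.carryto[s=/cicri; d=/vostamp]
Result: ok
Step: shelfsys.listout[p=/]
Result: [buze, hugro, jekad/, prob, vostamp]

Answer: [buze, hugro, jekad/, prob, vostamp]


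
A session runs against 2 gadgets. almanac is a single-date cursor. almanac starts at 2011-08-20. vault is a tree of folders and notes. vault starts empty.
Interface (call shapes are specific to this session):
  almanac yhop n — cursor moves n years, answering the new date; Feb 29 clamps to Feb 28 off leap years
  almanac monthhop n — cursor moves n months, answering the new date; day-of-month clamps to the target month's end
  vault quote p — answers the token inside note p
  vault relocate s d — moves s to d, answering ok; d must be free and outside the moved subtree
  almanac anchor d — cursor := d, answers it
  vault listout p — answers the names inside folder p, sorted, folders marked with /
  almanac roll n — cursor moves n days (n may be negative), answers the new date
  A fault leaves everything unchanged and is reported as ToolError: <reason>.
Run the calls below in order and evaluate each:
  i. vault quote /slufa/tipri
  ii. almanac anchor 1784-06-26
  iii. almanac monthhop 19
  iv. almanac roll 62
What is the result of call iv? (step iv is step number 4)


Answer: 1786-03-29

Derivation:
I use vault quote passing p=/slufa/tipri, → ToolError: not found.
Using almanac anchor passing d=1784-06-26, and observe 1784-06-26.
Using almanac monthhop passing n=19, and get 1786-01-26.
Calling almanac roll passing n=62, which returns 1786-03-29.


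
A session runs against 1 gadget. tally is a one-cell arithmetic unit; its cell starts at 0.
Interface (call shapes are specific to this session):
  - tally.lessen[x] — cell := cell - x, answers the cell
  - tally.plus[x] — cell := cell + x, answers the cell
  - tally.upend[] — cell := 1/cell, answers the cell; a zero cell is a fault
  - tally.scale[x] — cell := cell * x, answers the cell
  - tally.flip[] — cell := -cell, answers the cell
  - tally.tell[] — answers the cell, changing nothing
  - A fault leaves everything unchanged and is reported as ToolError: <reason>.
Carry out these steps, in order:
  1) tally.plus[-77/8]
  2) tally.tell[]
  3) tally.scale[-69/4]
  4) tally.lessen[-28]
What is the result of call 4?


Answer: 6209/32

Derivation:
I call tally.plus(-77/8), and see -77/8.
Invoking tally.tell, which returns -77/8.
I invoke tally.scale(-69/4): 5313/32.
I use tally.lessen(-28), which returns 6209/32.


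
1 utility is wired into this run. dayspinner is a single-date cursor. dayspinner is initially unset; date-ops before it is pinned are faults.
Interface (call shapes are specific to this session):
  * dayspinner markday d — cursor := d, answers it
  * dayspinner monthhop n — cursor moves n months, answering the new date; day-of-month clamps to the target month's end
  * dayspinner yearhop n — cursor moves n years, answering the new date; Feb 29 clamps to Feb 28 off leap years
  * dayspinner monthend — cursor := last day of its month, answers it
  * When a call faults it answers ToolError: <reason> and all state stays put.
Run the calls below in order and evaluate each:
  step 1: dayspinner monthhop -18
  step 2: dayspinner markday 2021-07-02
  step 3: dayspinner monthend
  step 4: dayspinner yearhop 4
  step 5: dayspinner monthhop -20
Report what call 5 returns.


Calling dayspinner monthhop(n→-18), and observe ToolError: no date set.
I try dayspinner markday(d→2021-07-02), yielding 2021-07-02.
I invoke dayspinner monthend(), and get 2021-07-31.
Using dayspinner yearhop(n→4), — result: 2025-07-31.
I call dayspinner monthhop(n→-20), and see 2023-11-30.

Answer: 2023-11-30


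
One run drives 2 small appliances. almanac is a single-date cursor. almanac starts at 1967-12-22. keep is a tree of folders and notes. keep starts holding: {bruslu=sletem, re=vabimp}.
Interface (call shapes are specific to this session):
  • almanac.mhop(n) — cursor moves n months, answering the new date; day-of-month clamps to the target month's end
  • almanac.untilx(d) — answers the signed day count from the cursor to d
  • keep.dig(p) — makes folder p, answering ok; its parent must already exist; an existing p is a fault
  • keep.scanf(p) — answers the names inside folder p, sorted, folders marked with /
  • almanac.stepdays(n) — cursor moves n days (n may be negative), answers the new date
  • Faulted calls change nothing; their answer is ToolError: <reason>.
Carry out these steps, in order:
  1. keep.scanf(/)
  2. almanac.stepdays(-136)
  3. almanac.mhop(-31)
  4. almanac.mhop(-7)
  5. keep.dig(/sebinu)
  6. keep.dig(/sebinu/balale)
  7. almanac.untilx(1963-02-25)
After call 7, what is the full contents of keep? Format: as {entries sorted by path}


Using scanf with p→/, — result: [bruslu, re].
I run stepdays with n→-136, yielding 1967-08-08.
I run mhop with n→-31, yielding 1965-01-08.
Now I run mhop with n→-7, yielding 1964-06-08.
I call dig with p→/sebinu, giving ok.
I invoke dig with p→/sebinu/balale, giving ok.
Next I call untilx with d→1963-02-25, — result: -469.

Answer: {bruslu=sletem, re=vabimp, sebinu/, sebinu/balale/}


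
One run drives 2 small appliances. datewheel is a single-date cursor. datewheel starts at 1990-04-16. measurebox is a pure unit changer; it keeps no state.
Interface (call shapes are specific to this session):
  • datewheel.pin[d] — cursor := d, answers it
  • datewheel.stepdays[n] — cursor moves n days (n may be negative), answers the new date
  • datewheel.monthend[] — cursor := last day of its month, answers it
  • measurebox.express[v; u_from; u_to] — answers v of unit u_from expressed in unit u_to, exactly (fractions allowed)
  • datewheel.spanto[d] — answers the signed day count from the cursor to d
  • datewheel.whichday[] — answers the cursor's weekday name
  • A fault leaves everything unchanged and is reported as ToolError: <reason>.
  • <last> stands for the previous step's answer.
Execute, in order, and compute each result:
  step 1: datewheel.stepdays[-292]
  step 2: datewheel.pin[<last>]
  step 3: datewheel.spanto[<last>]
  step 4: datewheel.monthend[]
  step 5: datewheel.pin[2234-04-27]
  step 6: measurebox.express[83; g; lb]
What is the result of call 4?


I run stepdays passing n: -292, and get 1989-06-28.
Calling pin passing d: <last>, yielding 1989-06-28.
Next I call spanto passing d: <last>, which returns 0.
Next I call monthend, and see 1989-06-30.
Using pin passing d: 2234-04-27, → 2234-04-27.
I run express passing v: 83, u_from: g, u_to: lb, — result: 8300000/45359237.

Answer: 1989-06-30


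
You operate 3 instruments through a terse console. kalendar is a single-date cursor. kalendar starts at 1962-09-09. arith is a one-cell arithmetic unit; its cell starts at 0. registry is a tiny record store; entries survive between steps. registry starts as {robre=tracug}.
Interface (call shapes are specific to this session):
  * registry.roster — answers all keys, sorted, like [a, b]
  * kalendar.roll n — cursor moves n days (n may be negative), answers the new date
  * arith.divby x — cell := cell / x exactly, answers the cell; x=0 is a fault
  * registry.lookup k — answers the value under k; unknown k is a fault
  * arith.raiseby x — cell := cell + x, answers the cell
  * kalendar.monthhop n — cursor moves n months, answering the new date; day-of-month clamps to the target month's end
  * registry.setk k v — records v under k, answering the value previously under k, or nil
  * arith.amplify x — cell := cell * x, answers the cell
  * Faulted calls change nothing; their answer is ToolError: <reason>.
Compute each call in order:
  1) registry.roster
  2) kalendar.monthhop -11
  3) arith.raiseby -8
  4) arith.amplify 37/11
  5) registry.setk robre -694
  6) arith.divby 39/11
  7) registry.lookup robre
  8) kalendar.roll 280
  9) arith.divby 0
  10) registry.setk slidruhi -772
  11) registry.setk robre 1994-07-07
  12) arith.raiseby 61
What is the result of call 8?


Now I run registry.roster(), → [robre].
I call kalendar.monthhop passing n: -11, which returns 1961-10-09.
I run arith.raiseby passing x: -8, yielding -8.
Calling arith.amplify passing x: 37/11, giving -296/11.
I run registry.setk passing k: robre, v: -694, — result: tracug.
Calling arith.divby passing x: 39/11: -296/39.
Calling registry.lookup passing k: robre, giving -694.
I invoke kalendar.roll passing n: 280, which returns 1962-07-16.
I invoke arith.divby passing x: 0, and observe ToolError: division by zero.
Now I run registry.setk passing k: slidruhi, v: -772, and see nil.
I try registry.setk passing k: robre, v: 1994-07-07, giving -694.
I use arith.raiseby passing x: 61, which returns 2083/39.

Answer: 1962-07-16


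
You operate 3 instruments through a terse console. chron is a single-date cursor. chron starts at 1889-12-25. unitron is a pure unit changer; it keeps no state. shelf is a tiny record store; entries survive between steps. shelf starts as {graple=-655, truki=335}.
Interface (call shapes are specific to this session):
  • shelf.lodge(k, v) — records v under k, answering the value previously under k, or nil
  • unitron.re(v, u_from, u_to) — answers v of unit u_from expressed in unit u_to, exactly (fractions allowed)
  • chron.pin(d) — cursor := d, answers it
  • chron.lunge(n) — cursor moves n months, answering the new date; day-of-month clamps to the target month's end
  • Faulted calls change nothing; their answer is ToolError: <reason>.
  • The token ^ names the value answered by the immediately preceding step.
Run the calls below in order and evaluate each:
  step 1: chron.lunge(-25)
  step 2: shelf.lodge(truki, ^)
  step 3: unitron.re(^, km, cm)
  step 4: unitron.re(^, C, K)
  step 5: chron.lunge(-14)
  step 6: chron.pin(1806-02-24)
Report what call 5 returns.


! lunge(n=-25) : 1887-11-25
! lodge(k=truki, v=^) : 335
! re(v=^, u_from=km, u_to=cm) : 33500000
! re(v=^, u_from=C, u_to=K) : 670005463/20
! lunge(n=-14) : 1886-09-25
! pin(d=1806-02-24) : 1806-02-24

Answer: 1886-09-25


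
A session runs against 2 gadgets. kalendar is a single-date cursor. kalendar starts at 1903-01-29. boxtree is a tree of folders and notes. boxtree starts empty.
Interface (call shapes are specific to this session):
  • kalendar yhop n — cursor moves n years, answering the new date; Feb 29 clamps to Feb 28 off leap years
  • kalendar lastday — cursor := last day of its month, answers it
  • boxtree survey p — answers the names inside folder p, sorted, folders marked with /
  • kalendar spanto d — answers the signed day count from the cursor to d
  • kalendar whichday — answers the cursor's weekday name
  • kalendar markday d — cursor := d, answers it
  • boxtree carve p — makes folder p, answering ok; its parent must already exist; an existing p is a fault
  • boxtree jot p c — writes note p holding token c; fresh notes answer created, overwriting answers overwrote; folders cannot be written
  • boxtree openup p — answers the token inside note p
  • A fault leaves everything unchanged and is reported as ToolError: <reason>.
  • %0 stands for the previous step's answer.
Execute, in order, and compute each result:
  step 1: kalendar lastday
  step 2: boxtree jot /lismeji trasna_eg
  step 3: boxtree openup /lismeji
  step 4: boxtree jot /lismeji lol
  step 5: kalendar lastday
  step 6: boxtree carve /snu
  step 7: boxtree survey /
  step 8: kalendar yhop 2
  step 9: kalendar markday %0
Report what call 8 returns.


Answer: 1905-01-31

Derivation:
>> kalendar lastday()
<< 1903-01-31
>> boxtree jot(/lismeji, trasna_eg)
<< created
>> boxtree openup(/lismeji)
<< trasna_eg
>> boxtree jot(/lismeji, lol)
<< overwrote
>> kalendar lastday()
<< 1903-01-31
>> boxtree carve(/snu)
<< ok
>> boxtree survey(/)
<< [lismeji, snu/]
>> kalendar yhop(2)
<< 1905-01-31
>> kalendar markday(%0)
<< 1905-01-31


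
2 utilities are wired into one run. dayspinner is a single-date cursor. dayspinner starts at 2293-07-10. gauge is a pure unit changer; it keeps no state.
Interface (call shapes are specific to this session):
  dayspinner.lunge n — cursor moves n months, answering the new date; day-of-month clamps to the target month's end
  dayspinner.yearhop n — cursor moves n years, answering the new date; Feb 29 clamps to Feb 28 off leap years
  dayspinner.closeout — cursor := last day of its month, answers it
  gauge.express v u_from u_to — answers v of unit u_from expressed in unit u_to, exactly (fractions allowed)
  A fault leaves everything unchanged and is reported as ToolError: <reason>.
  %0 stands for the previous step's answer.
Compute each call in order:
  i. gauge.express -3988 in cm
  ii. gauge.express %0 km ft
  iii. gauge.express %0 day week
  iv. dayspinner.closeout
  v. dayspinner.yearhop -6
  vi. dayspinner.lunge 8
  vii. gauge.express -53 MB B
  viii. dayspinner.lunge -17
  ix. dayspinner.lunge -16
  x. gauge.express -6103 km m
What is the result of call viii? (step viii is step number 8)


;; 1. express(v='-3988', u_from='in', u_to='cm') ~> -253238/25
;; 2. express(v='%0', u_from='km', u_to='ft') ~> -99700000/3
;; 3. express(v='%0', u_from='day', u_to='week') ~> -99700000/21
;; 4. closeout() ~> 2293-07-31
;; 5. yearhop(n='-6') ~> 2287-07-31
;; 6. lunge(n='8') ~> 2288-03-31
;; 7. express(v='-53', u_from='MB', u_to='B') ~> -53000000
;; 8. lunge(n='-17') ~> 2286-10-31
;; 9. lunge(n='-16') ~> 2285-06-30
;; 10. express(v='-6103', u_from='km', u_to='m') ~> -6103000

Answer: 2286-10-31


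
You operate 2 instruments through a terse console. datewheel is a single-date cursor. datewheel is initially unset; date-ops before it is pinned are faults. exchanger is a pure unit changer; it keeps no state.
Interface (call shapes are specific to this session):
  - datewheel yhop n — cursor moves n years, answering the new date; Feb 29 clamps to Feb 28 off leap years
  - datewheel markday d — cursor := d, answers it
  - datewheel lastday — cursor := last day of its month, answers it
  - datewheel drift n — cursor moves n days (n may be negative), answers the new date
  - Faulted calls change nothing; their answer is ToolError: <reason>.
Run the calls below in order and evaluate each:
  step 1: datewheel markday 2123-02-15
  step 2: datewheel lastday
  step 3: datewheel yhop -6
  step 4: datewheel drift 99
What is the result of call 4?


Answer: 2117-06-07

Derivation:
>>> datewheel markday d='2123-02-15'
= 2123-02-15
>>> datewheel lastday
= 2123-02-28
>>> datewheel yhop n='-6'
= 2117-02-28
>>> datewheel drift n='99'
= 2117-06-07
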